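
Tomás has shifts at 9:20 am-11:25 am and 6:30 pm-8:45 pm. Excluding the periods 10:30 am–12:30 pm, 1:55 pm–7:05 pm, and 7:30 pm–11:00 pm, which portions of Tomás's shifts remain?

9:20 am-10:30 am, 7:05 pm-7:30 pm

9:20 am-11:25 am \ B = 9:20 am-10:30 am.
6:30 pm-8:45 pm \ B = 7:05 pm-7:30 pm.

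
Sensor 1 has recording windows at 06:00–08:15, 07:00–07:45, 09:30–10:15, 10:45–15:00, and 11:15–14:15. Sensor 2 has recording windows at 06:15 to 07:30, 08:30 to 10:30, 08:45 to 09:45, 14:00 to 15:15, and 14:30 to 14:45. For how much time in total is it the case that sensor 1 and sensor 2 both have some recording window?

3 h

First set merges to 06:00-08:15, 09:30-10:15, 10:45-15:00.
Second set merges to 06:15-07:30, 08:30-10:30, 14:00-15:15.
A ∩ B = 06:15-07:30, 09:30-10:15, 14:00-15:00.
Total: 1 h 15 min + 45 min + 1 h = 3 h.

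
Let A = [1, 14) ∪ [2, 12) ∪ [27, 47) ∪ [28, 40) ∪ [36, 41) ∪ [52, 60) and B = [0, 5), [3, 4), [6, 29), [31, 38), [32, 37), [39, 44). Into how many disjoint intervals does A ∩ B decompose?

First set merges to [1, 14), [27, 47), [52, 60).
Second set merges to [0, 5), [6, 29), [31, 38), [39, 44).
A ∩ B = [1, 5), [6, 14), [27, 29), [31, 38), [39, 44).
That is 5 disjoint pieces.

5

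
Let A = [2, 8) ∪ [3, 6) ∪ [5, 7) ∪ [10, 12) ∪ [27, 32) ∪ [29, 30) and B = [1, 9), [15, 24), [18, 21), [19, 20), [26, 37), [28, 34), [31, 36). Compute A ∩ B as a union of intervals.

First set merges to [2, 8), [10, 12), [27, 32).
Second set merges to [1, 9), [15, 24), [26, 37).
[2, 8) meets the second set on [2, 8).
[10, 12): no overlap with the second set.
[27, 32) meets the second set on [27, 32).

[2, 8) ∪ [27, 32)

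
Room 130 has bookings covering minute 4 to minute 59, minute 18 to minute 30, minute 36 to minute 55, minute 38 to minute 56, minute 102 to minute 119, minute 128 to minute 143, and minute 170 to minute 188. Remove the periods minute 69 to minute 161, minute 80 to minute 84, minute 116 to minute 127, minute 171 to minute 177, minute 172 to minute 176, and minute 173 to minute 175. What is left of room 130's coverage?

A, merged: minute 4 to minute 59, minute 102 to minute 119, minute 128 to minute 143, minute 170 to minute 188.
B, merged: minute 69 to minute 161, minute 171 to minute 177.
minute 4 to minute 59: no B overlap → unchanged.
minute 102 to minute 119: fully covered by B → removed.
minute 128 to minute 143: fully covered by B → removed.
minute 170 to minute 188 minus B → minute 170 to minute 171, minute 177 to minute 188.

minute 4 to minute 59, minute 170 to minute 171, minute 177 to minute 188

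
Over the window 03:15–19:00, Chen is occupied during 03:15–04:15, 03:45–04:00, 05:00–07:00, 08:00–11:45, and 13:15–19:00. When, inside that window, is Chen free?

The merged coverage is 03:15–04:15, 05:00–07:00, 08:00–11:45, 13:15–19:00.
Complement within 03:15–19:00: 04:15–05:00, 07:00–08:00, 11:45–13:15.

04:15–05:00, 07:00–08:00, 11:45–13:15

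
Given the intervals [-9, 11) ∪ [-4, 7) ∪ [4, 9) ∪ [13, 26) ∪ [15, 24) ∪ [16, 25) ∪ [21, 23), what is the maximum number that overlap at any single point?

Walk the sorted start/end points keeping a running depth.
The depth first hits 4 at 21.

4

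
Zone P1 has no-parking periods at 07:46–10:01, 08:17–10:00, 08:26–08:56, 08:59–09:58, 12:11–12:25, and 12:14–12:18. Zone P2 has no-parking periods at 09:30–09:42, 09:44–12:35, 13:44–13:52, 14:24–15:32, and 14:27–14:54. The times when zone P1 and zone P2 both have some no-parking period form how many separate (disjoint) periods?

3

First set merges to 07:46–10:01, 12:11–12:25.
Second set merges to 09:30–09:42, 09:44–12:35, 13:44–13:52, 14:24–15:32.
A ∩ B = 09:30–09:42, 09:44–10:01, 12:11–12:25.
That is 3 disjoint pieces.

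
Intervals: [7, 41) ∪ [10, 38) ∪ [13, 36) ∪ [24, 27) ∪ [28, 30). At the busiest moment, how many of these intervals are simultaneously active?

4

Walk the sorted start/end points keeping a running depth.
The depth first hits 4 at 24.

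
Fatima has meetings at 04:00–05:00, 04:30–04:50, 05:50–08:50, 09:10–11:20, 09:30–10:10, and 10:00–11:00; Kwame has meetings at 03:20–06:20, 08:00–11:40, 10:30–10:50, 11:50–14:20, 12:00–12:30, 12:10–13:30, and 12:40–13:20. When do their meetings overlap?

04:00–05:00, 05:50–06:20, 08:00–08:50, 09:10–11:20

First set merges to 04:00–05:00, 05:50–08:50, 09:10–11:20.
Second set merges to 03:20–06:20, 08:00–11:40, 11:50–14:20.
04:00–05:00 meets the second set on 04:00–05:00.
05:50–08:50 meets the second set on 05:50–06:20, 08:00–08:50.
09:10–11:20 meets the second set on 09:10–11:20.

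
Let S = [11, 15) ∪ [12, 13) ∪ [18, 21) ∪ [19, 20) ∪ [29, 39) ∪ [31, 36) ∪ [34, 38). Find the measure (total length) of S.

17

Merged: [11, 15), [18, 21), [29, 39).
Lengths: 4 + 3 + 10 = 17.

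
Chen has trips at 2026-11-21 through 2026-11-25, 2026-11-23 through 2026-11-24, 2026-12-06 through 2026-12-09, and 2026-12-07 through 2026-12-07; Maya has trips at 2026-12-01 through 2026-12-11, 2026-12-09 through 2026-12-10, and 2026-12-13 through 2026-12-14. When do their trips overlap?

2026-12-06 through 2026-12-09

Merge the first list: 2026-11-21 through 2026-11-25, 2026-12-06 through 2026-12-09.
Merge the second list: 2026-12-01 through 2026-12-11, 2026-12-13 through 2026-12-14.
2026-11-21 through 2026-11-25 meets no B interval.
2026-12-06 through 2026-12-09 ∩ B → 2026-12-06 through 2026-12-09.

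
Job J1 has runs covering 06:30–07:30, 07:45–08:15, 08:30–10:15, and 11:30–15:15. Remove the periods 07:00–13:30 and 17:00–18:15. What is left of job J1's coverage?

06:30–07:00, 13:30–15:15

06:30–07:30 minus B → 06:30–07:00.
07:45–08:15: fully covered by B → removed.
08:30–10:15: fully covered by B → removed.
11:30–15:15 minus B → 13:30–15:15.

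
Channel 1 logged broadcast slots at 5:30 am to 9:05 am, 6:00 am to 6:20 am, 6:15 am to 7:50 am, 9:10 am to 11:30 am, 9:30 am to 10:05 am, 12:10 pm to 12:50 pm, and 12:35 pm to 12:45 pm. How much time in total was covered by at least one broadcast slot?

Merged: 5:30 am-9:05 am, 9:10 am-11:30 am, 12:10 pm-12:50 pm.
Lengths: 3 h 35 min + 2 h 20 min + 40 min = 6 h 35 min.

6 h 35 min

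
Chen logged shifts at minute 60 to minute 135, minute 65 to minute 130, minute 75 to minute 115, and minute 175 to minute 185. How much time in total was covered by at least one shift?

85 minutes

Merged: minute 60 to minute 135, minute 175 to minute 185.
Lengths: 75 minutes + 10 minutes = 85 minutes.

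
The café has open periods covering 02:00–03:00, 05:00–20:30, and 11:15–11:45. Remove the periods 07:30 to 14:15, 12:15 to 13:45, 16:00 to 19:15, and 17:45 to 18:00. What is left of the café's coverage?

02:00–03:00, 05:00–07:30, 14:15–16:00, 19:15–20:30

Merge the first list: 02:00–03:00, 05:00–20:30.
Merge the second list: 07:30–14:15, 16:00–19:15.
02:00–03:00: no B overlap → unchanged.
05:00–20:30 minus B → 05:00–07:30, 14:15–16:00, 19:15–20:30.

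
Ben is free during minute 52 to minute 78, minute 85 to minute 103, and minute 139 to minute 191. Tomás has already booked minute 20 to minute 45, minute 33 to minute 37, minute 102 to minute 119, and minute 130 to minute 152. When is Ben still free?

B, merged: minute 20 to minute 45, minute 102 to minute 119, minute 130 to minute 152.
minute 52 to minute 78 is untouched.
minute 85 to minute 103 with B removed leaves minute 85 to minute 102.
minute 139 to minute 191 with B removed leaves minute 152 to minute 191.

minute 52 to minute 78, minute 85 to minute 102, minute 152 to minute 191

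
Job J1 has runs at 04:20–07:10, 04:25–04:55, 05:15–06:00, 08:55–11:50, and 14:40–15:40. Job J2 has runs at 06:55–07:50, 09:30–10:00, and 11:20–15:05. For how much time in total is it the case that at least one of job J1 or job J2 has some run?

A, merged: 04:20–07:10, 08:55–11:50, 14:40–15:40.
A ∪ B = 04:20–07:50, 08:55–15:40.
Total: 3 h 30 min + 6 h 45 min = 10 h 15 min.

10 h 15 min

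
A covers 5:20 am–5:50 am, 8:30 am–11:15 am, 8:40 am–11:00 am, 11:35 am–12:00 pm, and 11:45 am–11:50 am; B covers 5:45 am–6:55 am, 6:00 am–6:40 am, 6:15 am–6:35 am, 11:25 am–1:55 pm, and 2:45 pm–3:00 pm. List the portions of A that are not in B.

Merge the first list: 5:20 am–5:50 am, 8:30 am–11:15 am, 11:35 am–12:00 pm.
Merge the second list: 5:45 am–6:55 am, 11:25 am–1:55 pm, 2:45 pm–3:00 pm.
5:20 am–5:50 am with B removed leaves 5:20 am–5:45 am.
8:30 am–11:15 am is untouched.
11:35 am–12:00 pm lies entirely inside B → drops out.

5:20 am–5:45 am, 8:30 am–11:15 am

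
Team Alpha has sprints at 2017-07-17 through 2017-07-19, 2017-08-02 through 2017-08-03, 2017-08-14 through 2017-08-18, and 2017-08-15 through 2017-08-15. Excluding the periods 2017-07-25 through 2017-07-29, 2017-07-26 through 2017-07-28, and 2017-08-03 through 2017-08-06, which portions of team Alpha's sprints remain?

2017-07-17 through 2017-07-19, 2017-08-02 through 2017-08-02, 2017-08-14 through 2017-08-18

First set merges to 2017-07-17 through 2017-07-19, 2017-08-02 through 2017-08-03, 2017-08-14 through 2017-08-18.
Second set merges to 2017-07-25 through 2017-07-29, 2017-08-03 through 2017-08-06.
2017-07-17 through 2017-07-19 is untouched.
2017-08-02 through 2017-08-03 with B removed leaves 2017-08-02 through 2017-08-02.
2017-08-14 through 2017-08-18 is untouched.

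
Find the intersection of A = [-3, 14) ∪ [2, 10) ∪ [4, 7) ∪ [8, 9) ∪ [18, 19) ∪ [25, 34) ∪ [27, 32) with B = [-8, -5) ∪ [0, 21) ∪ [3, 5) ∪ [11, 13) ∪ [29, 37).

[0, 14) ∪ [18, 19) ∪ [29, 34)

A, merged: [-3, 14), [18, 19), [25, 34).
B, merged: [-8, -5), [0, 21), [29, 37).
[-3, 14) meets the second set on [0, 14).
[18, 19) meets the second set on [18, 19).
[25, 34) meets the second set on [29, 34).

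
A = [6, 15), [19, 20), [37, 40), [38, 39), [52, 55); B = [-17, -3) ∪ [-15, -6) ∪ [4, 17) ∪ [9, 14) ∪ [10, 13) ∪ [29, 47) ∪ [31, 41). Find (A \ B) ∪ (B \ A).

A, merged: [6, 15), [19, 20), [37, 40), [52, 55).
B, merged: [-17, -3), [4, 17), [29, 47).
A but not B: [19, 20), [52, 55).
B but not A: [-17, -3), [4, 6), [15, 17), [29, 37), [40, 47).
Combining gives A △ B.

[-17, -3) ∪ [4, 6) ∪ [15, 17) ∪ [19, 20) ∪ [29, 37) ∪ [40, 47) ∪ [52, 55)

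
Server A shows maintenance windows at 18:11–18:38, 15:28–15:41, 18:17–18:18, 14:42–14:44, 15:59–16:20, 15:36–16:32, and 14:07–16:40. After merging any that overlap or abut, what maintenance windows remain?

14:07-16:40, 18:11-18:38

Sort by start: 14:07-16:40, 14:42-14:44, 15:28-15:41, 15:36-16:32, 15:59-16:20, 18:11-18:38, 18:17-18:18.
14:42-14:44 overlaps/touches 14:07-16:40 → extend to 14:07-16:40.
15:28-15:41 overlaps/touches 14:07-16:40 → extend to 14:07-16:40.
15:36-16:32 overlaps/touches 14:07-16:40 → extend to 14:07-16:40.
15:59-16:20 overlaps/touches 14:07-16:40 → extend to 14:07-16:40.
18:11-18:38 is disjoint → start new block.
18:17-18:18 overlaps/touches 18:11-18:38 → extend to 18:11-18:38.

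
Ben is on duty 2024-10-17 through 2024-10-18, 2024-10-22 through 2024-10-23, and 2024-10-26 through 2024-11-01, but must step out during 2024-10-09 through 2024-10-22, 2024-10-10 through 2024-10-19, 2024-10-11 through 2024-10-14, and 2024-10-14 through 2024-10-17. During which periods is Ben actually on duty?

2024-10-23 through 2024-10-23, 2024-10-26 through 2024-11-01

B, merged: 2024-10-09 through 2024-10-22.
2024-10-17 through 2024-10-18: entirely removed.
2024-10-22 through 2024-10-23 \ B = 2024-10-23 through 2024-10-23.
2024-10-26 through 2024-11-01: nothing removed.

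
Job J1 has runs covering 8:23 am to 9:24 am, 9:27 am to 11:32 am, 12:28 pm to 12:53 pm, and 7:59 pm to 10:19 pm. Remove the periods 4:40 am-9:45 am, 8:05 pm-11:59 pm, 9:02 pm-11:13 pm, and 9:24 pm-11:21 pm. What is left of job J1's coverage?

Merge the second list: 4:40 am–9:45 am, 8:05 pm–11:59 pm.
8:23 am–9:24 am: entirely removed.
9:27 am–11:32 am \ B = 9:45 am–11:32 am.
12:28 pm–12:53 pm: nothing removed.
7:59 pm–10:19 pm \ B = 7:59 pm–8:05 pm.

9:45 am–11:32 am, 12:28 pm–12:53 pm, 7:59 pm–8:05 pm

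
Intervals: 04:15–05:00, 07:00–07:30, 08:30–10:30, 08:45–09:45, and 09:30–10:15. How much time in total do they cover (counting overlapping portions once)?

3 h 15 min

Merged: 04:15–05:00, 07:00–07:30, 08:30–10:30.
Lengths: 45 min + 30 min + 2 h = 3 h 15 min.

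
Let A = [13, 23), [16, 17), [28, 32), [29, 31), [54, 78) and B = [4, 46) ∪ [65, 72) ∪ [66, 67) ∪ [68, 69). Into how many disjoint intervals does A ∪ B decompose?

2

Merge the first list: [13, 23), [28, 32), [54, 78).
Merge the second list: [4, 46), [65, 72).
A ∪ B = [4, 46), [54, 78).
That is 2 disjoint pieces.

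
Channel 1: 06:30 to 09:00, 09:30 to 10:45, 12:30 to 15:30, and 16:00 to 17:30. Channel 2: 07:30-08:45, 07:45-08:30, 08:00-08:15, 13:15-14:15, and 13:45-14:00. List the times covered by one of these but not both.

B, merged: 07:30–08:45, 13:15–14:15.
A \ B = 06:30–07:30, 08:45–09:00, 09:30–10:45, 12:30–13:15, 14:15–15:30, 16:00–17:30.
B \ A = none.
Union of the two gives the symmetric difference.

06:30–07:30, 08:45–09:00, 09:30–10:45, 12:30–13:15, 14:15–15:30, 16:00–17:30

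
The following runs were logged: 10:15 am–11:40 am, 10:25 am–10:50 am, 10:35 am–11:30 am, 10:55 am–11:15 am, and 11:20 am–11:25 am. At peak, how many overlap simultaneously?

At 10:35 am, 3 of the intervals are simultaneously active.
No point has more.

3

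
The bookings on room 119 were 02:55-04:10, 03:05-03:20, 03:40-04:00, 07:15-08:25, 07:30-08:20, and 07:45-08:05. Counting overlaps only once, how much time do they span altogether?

2 h 25 min

Merged: 02:55–04:10, 07:15–08:25.
Lengths: 1 h 15 min + 1 h 10 min = 2 h 25 min.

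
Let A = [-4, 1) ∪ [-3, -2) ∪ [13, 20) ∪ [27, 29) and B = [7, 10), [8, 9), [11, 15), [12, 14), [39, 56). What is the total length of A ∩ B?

2

First set merges to [-4, 1), [13, 20), [27, 29).
Second set merges to [7, 10), [11, 15), [39, 56).
A ∩ B = [13, 15).
Total: 2.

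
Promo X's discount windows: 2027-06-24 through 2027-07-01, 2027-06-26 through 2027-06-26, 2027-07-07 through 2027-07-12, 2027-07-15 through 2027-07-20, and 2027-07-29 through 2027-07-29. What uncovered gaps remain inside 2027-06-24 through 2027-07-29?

2027-07-02 through 2027-07-06, 2027-07-13 through 2027-07-14, 2027-07-21 through 2027-07-28

Covered (merged): 2027-06-24 through 2027-07-01, 2027-07-07 through 2027-07-12, 2027-07-15 through 2027-07-20, 2027-07-29 through 2027-07-29.
Gaps within 2027-06-24 through 2027-07-29: 2027-07-02 through 2027-07-06, 2027-07-13 through 2027-07-14, 2027-07-21 through 2027-07-28.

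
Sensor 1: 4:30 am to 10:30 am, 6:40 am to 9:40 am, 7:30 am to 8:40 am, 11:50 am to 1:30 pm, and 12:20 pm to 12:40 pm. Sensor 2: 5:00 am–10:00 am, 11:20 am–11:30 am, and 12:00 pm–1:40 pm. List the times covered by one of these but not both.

4:30 am–5:00 am, 10:00 am–10:30 am, 11:20 am–11:30 am, 11:50 am–12:00 pm, 1:30 pm–1:40 pm

A, merged: 4:30 am–10:30 am, 11:50 am–1:30 pm.
A but not B: 4:30 am–5:00 am, 10:00 am–10:30 am, 11:50 am–12:00 pm.
B but not A: 11:20 am–11:30 am, 1:30 pm–1:40 pm.
Combining gives A △ B.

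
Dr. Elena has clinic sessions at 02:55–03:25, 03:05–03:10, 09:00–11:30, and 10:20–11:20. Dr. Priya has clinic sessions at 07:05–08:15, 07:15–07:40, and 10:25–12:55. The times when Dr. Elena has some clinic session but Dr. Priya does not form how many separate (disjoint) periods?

2

First set merges to 02:55–03:25, 09:00–11:30.
Second set merges to 07:05–08:15, 10:25–12:55.
A \ B = 02:55–03:25, 09:00–10:25.
That is 2 disjoint pieces.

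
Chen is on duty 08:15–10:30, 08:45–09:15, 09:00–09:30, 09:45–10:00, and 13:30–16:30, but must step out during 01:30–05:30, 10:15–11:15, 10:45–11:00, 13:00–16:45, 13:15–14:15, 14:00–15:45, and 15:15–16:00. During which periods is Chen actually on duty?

08:15–10:15

Merge the first list: 08:15–10:30, 13:30–16:30.
Merge the second list: 01:30–05:30, 10:15–11:15, 13:00–16:45.
08:15–10:30 \ B = 08:15–10:15.
13:30–16:30: entirely removed.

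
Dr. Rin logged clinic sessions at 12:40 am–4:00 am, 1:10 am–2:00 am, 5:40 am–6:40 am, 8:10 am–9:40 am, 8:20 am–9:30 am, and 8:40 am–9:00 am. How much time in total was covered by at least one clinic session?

Merged: 12:40 am-4:00 am, 5:40 am-6:40 am, 8:10 am-9:40 am.
Lengths: 3 h 20 min + 1 h + 1 h 30 min = 5 h 50 min.

5 h 50 min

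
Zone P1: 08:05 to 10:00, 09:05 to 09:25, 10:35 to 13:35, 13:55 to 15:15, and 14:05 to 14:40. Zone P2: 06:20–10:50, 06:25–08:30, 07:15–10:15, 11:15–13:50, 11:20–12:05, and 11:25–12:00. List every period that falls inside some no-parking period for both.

A, merged: 08:05-10:00, 10:35-13:35, 13:55-15:15.
B, merged: 06:20-10:50, 11:15-13:50.
08:05-10:00 meets the second set on 08:05-10:00.
10:35-13:35 meets the second set on 10:35-10:50, 11:15-13:35.
13:55-15:15: no overlap with the second set.

08:05-10:00, 10:35-10:50, 11:15-13:35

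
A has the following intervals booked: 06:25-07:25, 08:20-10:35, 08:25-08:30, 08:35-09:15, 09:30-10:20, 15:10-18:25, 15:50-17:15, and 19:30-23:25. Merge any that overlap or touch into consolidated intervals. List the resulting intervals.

08:20-10:35 is disjoint → start new block.
08:25-08:30 overlaps/touches 08:20-10:35 → extend to 08:20-10:35.
08:35-09:15 overlaps/touches 08:20-10:35 → extend to 08:20-10:35.
09:30-10:20 overlaps/touches 08:20-10:35 → extend to 08:20-10:35.
15:10-18:25 is disjoint → start new block.
15:50-17:15 overlaps/touches 15:10-18:25 → extend to 15:10-18:25.
19:30-23:25 is disjoint → start new block.

06:25-07:25, 08:20-10:35, 15:10-18:25, 19:30-23:25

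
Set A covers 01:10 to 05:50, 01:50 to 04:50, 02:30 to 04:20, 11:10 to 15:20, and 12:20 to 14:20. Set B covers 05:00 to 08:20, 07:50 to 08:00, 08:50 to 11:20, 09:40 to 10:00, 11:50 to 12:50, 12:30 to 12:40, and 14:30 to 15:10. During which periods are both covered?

05:00–05:50, 11:10–11:20, 11:50–12:50, 14:30–15:10

First set merges to 01:10–05:50, 11:10–15:20.
Second set merges to 05:00–08:20, 08:50–11:20, 11:50–12:50, 14:30–15:10.
01:10–05:50 ∩ B → 05:00–05:50.
11:10–15:20 ∩ B → 11:10–11:20, 11:50–12:50, 14:30–15:10.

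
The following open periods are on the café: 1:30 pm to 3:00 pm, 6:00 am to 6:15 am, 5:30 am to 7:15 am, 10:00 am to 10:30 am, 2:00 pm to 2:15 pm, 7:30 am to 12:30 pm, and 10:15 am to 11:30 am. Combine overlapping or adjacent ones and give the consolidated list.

5:30 am–7:15 am, 7:30 am–12:30 pm, 1:30 pm–3:00 pm

Sort by start: 5:30 am–7:15 am, 6:00 am–6:15 am, 7:30 am–12:30 pm, 10:00 am–10:30 am, 10:15 am–11:30 am, 1:30 pm–3:00 pm, 2:00 pm–2:15 pm.
6:00 am–6:15 am overlaps/touches 5:30 am–7:15 am → extend to 5:30 am–7:15 am.
7:30 am–12:30 pm is disjoint → start new block.
10:00 am–10:30 am overlaps/touches 7:30 am–12:30 pm → extend to 7:30 am–12:30 pm.
10:15 am–11:30 am overlaps/touches 7:30 am–12:30 pm → extend to 7:30 am–12:30 pm.
1:30 pm–3:00 pm is disjoint → start new block.
2:00 pm–2:15 pm overlaps/touches 1:30 pm–3:00 pm → extend to 1:30 pm–3:00 pm.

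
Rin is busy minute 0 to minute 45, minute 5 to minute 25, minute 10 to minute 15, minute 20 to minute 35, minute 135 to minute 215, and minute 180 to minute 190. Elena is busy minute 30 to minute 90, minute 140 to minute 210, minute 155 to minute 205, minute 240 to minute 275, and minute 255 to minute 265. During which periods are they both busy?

minute 30 to minute 45, minute 140 to minute 210

First set merges to minute 0 to minute 45, minute 135 to minute 215.
Second set merges to minute 30 to minute 90, minute 140 to minute 210, minute 240 to minute 275.
minute 0 to minute 45 ∩ B → minute 30 to minute 45.
minute 135 to minute 215 ∩ B → minute 140 to minute 210.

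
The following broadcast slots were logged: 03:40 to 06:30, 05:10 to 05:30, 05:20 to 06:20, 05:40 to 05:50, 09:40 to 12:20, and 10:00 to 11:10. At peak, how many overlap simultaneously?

Sweep endpoints in order; track running count of active intervals.
Peak of 3 reached at 05:20.

3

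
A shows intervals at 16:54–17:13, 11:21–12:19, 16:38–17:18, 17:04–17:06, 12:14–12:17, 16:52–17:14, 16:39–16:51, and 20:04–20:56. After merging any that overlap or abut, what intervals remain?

Sort by start: 11:21–12:19, 12:14–12:17, 16:38–17:18, 16:39–16:51, 16:52–17:14, 16:54–17:13, 17:04–17:06, 20:04–20:56.
12:14–12:17 overlaps/touches 11:21–12:19 → extend to 11:21–12:19.
16:38–17:18 is disjoint → start new block.
16:39–16:51 overlaps/touches 16:38–17:18 → extend to 16:38–17:18.
16:52–17:14 overlaps/touches 16:38–17:18 → extend to 16:38–17:18.
16:54–17:13 overlaps/touches 16:38–17:18 → extend to 16:38–17:18.
17:04–17:06 overlaps/touches 16:38–17:18 → extend to 16:38–17:18.
20:04–20:56 is disjoint → start new block.

11:21–12:19, 16:38–17:18, 20:04–20:56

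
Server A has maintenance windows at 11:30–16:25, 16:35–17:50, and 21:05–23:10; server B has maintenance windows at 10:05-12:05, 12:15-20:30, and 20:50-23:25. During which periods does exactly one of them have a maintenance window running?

10:05–11:30, 12:05–12:15, 16:25–16:35, 17:50–20:30, 20:50–21:05, 23:10–23:25

Only in the first: 12:05–12:15.
Only in the second: 10:05–11:30, 16:25–16:35, 17:50–20:30, 20:50–21:05, 23:10–23:25.
Together these are the periods covered by exactly one.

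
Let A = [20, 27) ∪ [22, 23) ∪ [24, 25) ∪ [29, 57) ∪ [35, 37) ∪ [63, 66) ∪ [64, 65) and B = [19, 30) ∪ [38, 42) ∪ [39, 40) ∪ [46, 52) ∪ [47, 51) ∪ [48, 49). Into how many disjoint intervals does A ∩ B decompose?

A, merged: [20, 27), [29, 57), [63, 66).
B, merged: [19, 30), [38, 42), [46, 52).
A ∩ B = [20, 27), [29, 30), [38, 42), [46, 52).
That is 4 disjoint pieces.

4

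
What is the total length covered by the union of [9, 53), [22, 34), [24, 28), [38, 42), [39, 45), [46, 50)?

44

Merged: [9, 53).
Length: 44.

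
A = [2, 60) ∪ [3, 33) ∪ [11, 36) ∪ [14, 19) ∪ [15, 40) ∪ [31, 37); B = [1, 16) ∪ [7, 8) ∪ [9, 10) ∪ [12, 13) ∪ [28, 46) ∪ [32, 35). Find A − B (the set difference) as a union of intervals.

A, merged: [2, 60).
B, merged: [1, 16), [28, 46).
[2, 60) \ B = [16, 28), [46, 60).

[16, 28) ∪ [46, 60)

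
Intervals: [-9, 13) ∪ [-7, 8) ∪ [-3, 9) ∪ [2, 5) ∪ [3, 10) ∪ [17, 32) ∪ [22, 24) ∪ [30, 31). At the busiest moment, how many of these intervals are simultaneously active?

5

At 3, 5 of the intervals are simultaneously active.
No point has more.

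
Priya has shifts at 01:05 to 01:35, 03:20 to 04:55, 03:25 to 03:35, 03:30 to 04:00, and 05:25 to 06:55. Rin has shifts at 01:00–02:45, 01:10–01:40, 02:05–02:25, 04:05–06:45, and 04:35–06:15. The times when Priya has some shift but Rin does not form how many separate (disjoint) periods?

2

First set merges to 01:05-01:35, 03:20-04:55, 05:25-06:55.
Second set merges to 01:00-02:45, 04:05-06:45.
A \ B = 03:20-04:05, 06:45-06:55.
That is 2 disjoint pieces.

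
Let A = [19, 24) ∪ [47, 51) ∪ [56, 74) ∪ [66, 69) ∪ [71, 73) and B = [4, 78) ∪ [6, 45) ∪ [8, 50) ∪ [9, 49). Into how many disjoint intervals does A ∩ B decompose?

A, merged: [19, 24), [47, 51), [56, 74).
B, merged: [4, 78).
A ∩ B = [19, 24), [47, 51), [56, 74).
That is 3 disjoint pieces.

3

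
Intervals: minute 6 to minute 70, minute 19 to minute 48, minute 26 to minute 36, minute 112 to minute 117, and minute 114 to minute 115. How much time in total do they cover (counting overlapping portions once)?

69 minutes

Merged: minute 6 to minute 70, minute 112 to minute 117.
Lengths: 64 minutes + 5 minutes = 69 minutes.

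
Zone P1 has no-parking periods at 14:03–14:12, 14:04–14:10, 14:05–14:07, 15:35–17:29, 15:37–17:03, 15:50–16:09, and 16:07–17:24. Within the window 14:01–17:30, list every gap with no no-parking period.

Covered (merged): 14:03-14:12, 15:35-17:29.
Uncovered inside 14:01-17:30: 14:01-14:03, 14:12-15:35, 17:29-17:30.

14:01-14:03, 14:12-15:35, 17:29-17:30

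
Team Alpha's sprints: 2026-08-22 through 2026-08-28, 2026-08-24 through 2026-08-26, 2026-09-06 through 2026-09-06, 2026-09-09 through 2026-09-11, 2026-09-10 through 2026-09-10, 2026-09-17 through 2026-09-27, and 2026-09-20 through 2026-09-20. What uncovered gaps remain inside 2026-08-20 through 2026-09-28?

2026-08-20 through 2026-08-21, 2026-08-29 through 2026-09-05, 2026-09-07 through 2026-09-08, 2026-09-12 through 2026-09-16, 2026-09-28 through 2026-09-28

Covered (merged): 2026-08-22 through 2026-08-28, 2026-09-06 through 2026-09-06, 2026-09-09 through 2026-09-11, 2026-09-17 through 2026-09-27.
Complement within 2026-08-20 through 2026-09-28: 2026-08-20 through 2026-08-21, 2026-08-29 through 2026-09-05, 2026-09-07 through 2026-09-08, 2026-09-12 through 2026-09-16, 2026-09-28 through 2026-09-28.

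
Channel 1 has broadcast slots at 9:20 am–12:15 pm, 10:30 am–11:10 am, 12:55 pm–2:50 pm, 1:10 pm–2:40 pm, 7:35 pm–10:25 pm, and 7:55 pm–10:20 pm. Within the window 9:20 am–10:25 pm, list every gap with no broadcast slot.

After merging, the occupied span is 9:20 am-12:15 pm, 12:55 pm-2:50 pm, 7:35 pm-10:25 pm.
Gaps within 9:20 am-10:25 pm: 12:15 pm-12:55 pm, 2:50 pm-7:35 pm.

12:15 pm-12:55 pm, 2:50 pm-7:35 pm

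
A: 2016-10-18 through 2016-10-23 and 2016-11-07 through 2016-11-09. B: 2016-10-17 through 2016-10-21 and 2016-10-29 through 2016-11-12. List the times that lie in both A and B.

2016-10-18 through 2016-10-23 ∩ B → 2016-10-18 through 2016-10-21.
2016-11-07 through 2016-11-09 ∩ B → 2016-11-07 through 2016-11-09.

2016-10-18 through 2016-10-21, 2016-11-07 through 2016-11-09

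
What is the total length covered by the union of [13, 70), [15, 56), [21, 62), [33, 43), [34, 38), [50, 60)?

Merged: [13, 70).
Length: 57.

57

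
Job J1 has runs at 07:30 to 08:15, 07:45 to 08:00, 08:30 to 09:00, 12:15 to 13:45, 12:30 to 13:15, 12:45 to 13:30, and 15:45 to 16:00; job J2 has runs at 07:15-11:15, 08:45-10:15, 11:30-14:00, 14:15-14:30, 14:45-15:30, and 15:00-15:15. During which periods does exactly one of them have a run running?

07:15–07:30, 08:15–08:30, 09:00–11:15, 11:30–12:15, 13:45–14:00, 14:15–14:30, 14:45–15:30, 15:45–16:00

A, merged: 07:30–08:15, 08:30–09:00, 12:15–13:45, 15:45–16:00.
B, merged: 07:15–11:15, 11:30–14:00, 14:15–14:30, 14:45–15:30.
Only in the first: 15:45–16:00.
Only in the second: 07:15–07:30, 08:15–08:30, 09:00–11:15, 11:30–12:15, 13:45–14:00, 14:15–14:30, 14:45–15:30.
Together these are the periods covered by exactly one.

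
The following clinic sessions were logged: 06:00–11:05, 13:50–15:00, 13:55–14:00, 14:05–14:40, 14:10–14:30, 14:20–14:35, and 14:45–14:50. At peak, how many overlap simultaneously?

4

Walk the sorted start/end points keeping a running depth.
The depth first hits 4 at 14:20.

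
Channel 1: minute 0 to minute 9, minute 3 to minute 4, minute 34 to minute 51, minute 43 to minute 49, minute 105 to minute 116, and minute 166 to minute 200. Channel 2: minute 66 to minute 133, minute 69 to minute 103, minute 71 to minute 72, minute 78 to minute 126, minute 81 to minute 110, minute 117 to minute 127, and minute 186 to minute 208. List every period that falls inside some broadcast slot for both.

minute 105 to minute 116, minute 186 to minute 200

Merge the first list: minute 0 to minute 9, minute 34 to minute 51, minute 105 to minute 116, minute 166 to minute 200.
Merge the second list: minute 66 to minute 133, minute 186 to minute 208.
minute 0 to minute 9 falls entirely outside B.
minute 34 to minute 51 falls entirely outside B.
minute 105 to minute 116 overlaps B on minute 105 to minute 116.
minute 166 to minute 200 overlaps B on minute 186 to minute 200.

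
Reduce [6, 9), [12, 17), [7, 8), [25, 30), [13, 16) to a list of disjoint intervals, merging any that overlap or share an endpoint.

Sort by start: [6, 9), [7, 8), [12, 17), [13, 16), [25, 30).
[7, 8) overlaps/touches [6, 9) → extend to [6, 9).
[12, 17) is disjoint → start new block.
[13, 16) overlaps/touches [12, 17) → extend to [12, 17).
[25, 30) is disjoint → start new block.

[6, 9) ∪ [12, 17) ∪ [25, 30)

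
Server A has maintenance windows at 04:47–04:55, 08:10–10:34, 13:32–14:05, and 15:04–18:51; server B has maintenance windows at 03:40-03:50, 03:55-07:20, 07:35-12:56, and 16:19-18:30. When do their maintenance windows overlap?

04:47-04:55 meets the second set on 04:47-04:55.
08:10-10:34 meets the second set on 08:10-10:34.
13:32-14:05: no overlap with the second set.
15:04-18:51 meets the second set on 16:19-18:30.

04:47-04:55, 08:10-10:34, 16:19-18:30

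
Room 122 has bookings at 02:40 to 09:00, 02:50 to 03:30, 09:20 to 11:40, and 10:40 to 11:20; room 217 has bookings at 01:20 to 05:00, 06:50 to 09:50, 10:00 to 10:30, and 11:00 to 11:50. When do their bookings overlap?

A, merged: 02:40-09:00, 09:20-11:40.
02:40-09:00 meets the second set on 02:40-05:00, 06:50-09:00.
09:20-11:40 meets the second set on 09:20-09:50, 10:00-10:30, 11:00-11:40.

02:40-05:00, 06:50-09:00, 09:20-09:50, 10:00-10:30, 11:00-11:40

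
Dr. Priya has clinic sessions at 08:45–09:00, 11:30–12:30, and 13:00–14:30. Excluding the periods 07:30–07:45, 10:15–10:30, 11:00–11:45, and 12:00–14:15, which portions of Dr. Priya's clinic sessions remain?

08:45-09:00: no B overlap → unchanged.
11:30-12:30 minus B → 11:45-12:00.
13:00-14:30 minus B → 14:15-14:30.

08:45-09:00, 11:45-12:00, 14:15-14:30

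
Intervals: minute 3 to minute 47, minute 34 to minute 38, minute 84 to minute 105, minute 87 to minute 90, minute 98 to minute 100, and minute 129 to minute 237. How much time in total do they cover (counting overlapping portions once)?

Merged: minute 3 to minute 47, minute 84 to minute 105, minute 129 to minute 237.
Lengths: 44 minutes + 21 minutes + 108 minutes = 173 minutes.

173 minutes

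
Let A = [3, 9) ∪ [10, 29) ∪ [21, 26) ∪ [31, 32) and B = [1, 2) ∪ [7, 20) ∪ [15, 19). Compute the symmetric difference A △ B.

[1, 2) ∪ [3, 7) ∪ [9, 10) ∪ [20, 29) ∪ [31, 32)

A, merged: [3, 9), [10, 29), [31, 32).
B, merged: [1, 2), [7, 20).
A \ B = [3, 7), [20, 29), [31, 32).
B \ A = [1, 2), [9, 10).
Union of the two gives the symmetric difference.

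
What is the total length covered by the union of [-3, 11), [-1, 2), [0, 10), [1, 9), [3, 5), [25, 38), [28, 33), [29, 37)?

Merged: [-3, 11), [25, 38).
Lengths: 14 + 13 = 27.

27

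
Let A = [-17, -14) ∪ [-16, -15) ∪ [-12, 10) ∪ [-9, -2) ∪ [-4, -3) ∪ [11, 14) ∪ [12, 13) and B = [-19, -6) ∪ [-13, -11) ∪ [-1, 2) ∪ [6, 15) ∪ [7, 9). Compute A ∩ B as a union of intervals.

[-17, -14) ∪ [-12, -6) ∪ [-1, 2) ∪ [6, 10) ∪ [11, 14)

A, merged: [-17, -14), [-12, 10), [11, 14).
B, merged: [-19, -6), [-1, 2), [6, 15).
[-17, -14) overlaps B on [-17, -14).
[-12, 10) overlaps B on [-12, -6), [-1, 2), [6, 10).
[11, 14) overlaps B on [11, 14).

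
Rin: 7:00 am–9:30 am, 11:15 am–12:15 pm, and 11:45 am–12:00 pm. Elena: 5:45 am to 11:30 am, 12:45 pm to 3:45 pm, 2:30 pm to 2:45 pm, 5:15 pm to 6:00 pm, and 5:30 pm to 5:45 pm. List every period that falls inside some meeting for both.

7:00 am-9:30 am, 11:15 am-11:30 am

First set merges to 7:00 am-9:30 am, 11:15 am-12:15 pm.
Second set merges to 5:45 am-11:30 am, 12:45 pm-3:45 pm, 5:15 pm-6:00 pm.
7:00 am-9:30 am meets the second set on 7:00 am-9:30 am.
11:15 am-12:15 pm meets the second set on 11:15 am-11:30 am.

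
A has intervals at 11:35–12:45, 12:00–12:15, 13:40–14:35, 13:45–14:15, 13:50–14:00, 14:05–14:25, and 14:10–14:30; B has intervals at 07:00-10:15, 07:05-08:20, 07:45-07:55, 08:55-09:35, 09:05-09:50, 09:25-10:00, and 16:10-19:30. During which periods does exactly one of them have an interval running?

07:00–10:15, 11:35–12:45, 13:40–14:35, 16:10–19:30

Merge the first list: 11:35–12:45, 13:40–14:35.
Merge the second list: 07:00–10:15, 16:10–19:30.
Only in the first: 11:35–12:45, 13:40–14:35.
Only in the second: 07:00–10:15, 16:10–19:30.
Together these are the periods covered by exactly one.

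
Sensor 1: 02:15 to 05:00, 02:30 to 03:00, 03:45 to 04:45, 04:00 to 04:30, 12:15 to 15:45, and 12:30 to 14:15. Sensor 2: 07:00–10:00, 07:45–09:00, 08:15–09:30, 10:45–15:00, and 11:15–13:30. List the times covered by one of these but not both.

Merge the first list: 02:15-05:00, 12:15-15:45.
Merge the second list: 07:00-10:00, 10:45-15:00.
Only in the first: 02:15-05:00, 15:00-15:45.
Only in the second: 07:00-10:00, 10:45-12:15.
Together these are the periods covered by exactly one.

02:15-05:00, 07:00-10:00, 10:45-12:15, 15:00-15:45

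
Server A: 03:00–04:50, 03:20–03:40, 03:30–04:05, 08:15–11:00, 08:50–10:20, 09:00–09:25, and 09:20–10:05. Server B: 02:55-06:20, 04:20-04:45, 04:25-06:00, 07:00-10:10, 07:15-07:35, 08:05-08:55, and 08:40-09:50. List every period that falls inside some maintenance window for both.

03:00–04:50, 08:15–10:10

First set merges to 03:00–04:50, 08:15–11:00.
Second set merges to 02:55–06:20, 07:00–10:10.
03:00–04:50 meets the second set on 03:00–04:50.
08:15–11:00 meets the second set on 08:15–10:10.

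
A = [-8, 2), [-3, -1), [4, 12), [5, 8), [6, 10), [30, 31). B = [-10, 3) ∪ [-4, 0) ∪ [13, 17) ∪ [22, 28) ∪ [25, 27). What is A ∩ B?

[-8, 2)

Merge the first list: [-8, 2), [4, 12), [30, 31).
Merge the second list: [-10, 3), [13, 17), [22, 28).
[-8, 2) ∩ B → [-8, 2).
[4, 12) meets no B interval.
[30, 31) meets no B interval.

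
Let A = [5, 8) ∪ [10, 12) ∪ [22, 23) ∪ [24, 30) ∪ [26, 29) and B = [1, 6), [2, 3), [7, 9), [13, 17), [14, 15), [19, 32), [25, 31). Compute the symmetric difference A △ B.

First set merges to [5, 8), [10, 12), [22, 23), [24, 30).
Second set merges to [1, 6), [7, 9), [13, 17), [19, 32).
Only in the first: [6, 7), [10, 12).
Only in the second: [1, 5), [8, 9), [13, 17), [19, 22), [23, 24), [30, 32).
Together these are the periods covered by exactly one.

[1, 5) ∪ [6, 7) ∪ [8, 9) ∪ [10, 12) ∪ [13, 17) ∪ [19, 22) ∪ [23, 24) ∪ [30, 32)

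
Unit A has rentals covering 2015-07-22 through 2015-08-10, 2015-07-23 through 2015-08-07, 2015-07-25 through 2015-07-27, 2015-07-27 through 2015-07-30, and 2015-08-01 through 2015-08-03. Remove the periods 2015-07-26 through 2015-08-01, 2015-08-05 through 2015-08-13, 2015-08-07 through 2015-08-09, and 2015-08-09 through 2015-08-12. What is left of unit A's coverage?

2015-07-22 through 2015-07-25, 2015-08-02 through 2015-08-04

A, merged: 2015-07-22 through 2015-08-10.
B, merged: 2015-07-26 through 2015-08-01, 2015-08-05 through 2015-08-13.
2015-07-22 through 2015-08-10 minus B → 2015-07-22 through 2015-07-25, 2015-08-02 through 2015-08-04.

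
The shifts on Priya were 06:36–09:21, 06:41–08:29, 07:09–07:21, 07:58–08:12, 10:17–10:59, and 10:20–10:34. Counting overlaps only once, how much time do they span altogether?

Merged: 06:36-09:21, 10:17-10:59.
Lengths: 2 h 45 min + 42 min = 3 h 27 min.

3 h 27 min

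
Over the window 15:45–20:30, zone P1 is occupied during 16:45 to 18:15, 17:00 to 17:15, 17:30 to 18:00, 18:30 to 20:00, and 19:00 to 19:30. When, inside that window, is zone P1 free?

15:45–16:45, 18:15–18:30, 20:00–20:30

After merging, the occupied span is 16:45–18:15, 18:30–20:00.
Uncovered inside 15:45–20:30: 15:45–16:45, 18:15–18:30, 20:00–20:30.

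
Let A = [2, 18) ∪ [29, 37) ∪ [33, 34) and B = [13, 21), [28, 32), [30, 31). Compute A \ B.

[2, 13) ∪ [32, 37)

First set merges to [2, 18), [29, 37).
Second set merges to [13, 21), [28, 32).
[2, 18) \ B = [2, 13).
[29, 37) \ B = [32, 37).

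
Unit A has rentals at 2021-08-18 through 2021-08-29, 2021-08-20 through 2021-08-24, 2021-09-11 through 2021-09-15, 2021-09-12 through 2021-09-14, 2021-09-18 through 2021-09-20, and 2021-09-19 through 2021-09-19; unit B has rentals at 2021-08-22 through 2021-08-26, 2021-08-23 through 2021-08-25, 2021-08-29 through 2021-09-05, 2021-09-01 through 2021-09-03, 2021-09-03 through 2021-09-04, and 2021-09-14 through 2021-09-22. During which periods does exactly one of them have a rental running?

Merge the first list: 2021-08-18 through 2021-08-29, 2021-09-11 through 2021-09-15, 2021-09-18 through 2021-09-20.
Merge the second list: 2021-08-22 through 2021-08-26, 2021-08-29 through 2021-09-05, 2021-09-14 through 2021-09-22.
A but not B: 2021-08-18 through 2021-08-21, 2021-08-27 through 2021-08-28, 2021-09-11 through 2021-09-13.
B but not A: 2021-08-30 through 2021-09-05, 2021-09-16 through 2021-09-17, 2021-09-21 through 2021-09-22.
Combining gives A △ B.

2021-08-18 through 2021-08-21, 2021-08-27 through 2021-08-28, 2021-08-30 through 2021-09-05, 2021-09-11 through 2021-09-13, 2021-09-16 through 2021-09-17, 2021-09-21 through 2021-09-22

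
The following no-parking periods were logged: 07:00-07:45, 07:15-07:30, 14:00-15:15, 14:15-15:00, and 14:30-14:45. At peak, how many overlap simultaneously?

3

Walk the sorted start/end points keeping a running depth.
The depth first hits 3 at 14:30.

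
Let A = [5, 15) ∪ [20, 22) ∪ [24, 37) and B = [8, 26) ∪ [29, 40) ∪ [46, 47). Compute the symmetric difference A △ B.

[5, 8) ∪ [15, 20) ∪ [22, 24) ∪ [26, 29) ∪ [37, 40) ∪ [46, 47)

A but not B: [5, 8), [26, 29).
B but not A: [15, 20), [22, 24), [37, 40), [46, 47).
Combining gives A △ B.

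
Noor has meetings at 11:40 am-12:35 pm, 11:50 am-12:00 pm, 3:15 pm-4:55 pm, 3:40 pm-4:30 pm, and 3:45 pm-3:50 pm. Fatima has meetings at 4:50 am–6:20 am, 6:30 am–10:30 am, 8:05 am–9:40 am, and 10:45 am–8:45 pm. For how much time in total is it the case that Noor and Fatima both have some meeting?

2 h 35 min

A, merged: 11:40 am–12:35 pm, 3:15 pm–4:55 pm.
B, merged: 4:50 am–6:20 am, 6:30 am–10:30 am, 10:45 am–8:45 pm.
A ∩ B = 11:40 am–12:35 pm, 3:15 pm–4:55 pm.
Total: 55 min + 1 h 40 min = 2 h 35 min.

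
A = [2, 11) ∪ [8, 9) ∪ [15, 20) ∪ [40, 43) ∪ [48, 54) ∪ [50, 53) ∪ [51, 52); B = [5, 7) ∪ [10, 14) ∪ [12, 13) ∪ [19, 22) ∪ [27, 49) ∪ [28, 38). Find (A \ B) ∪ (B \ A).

[2, 5) ∪ [7, 10) ∪ [11, 14) ∪ [15, 19) ∪ [20, 22) ∪ [27, 40) ∪ [43, 48) ∪ [49, 54)

Merge the first list: [2, 11), [15, 20), [40, 43), [48, 54).
Merge the second list: [5, 7), [10, 14), [19, 22), [27, 49).
Only in the first: [2, 5), [7, 10), [15, 19), [49, 54).
Only in the second: [11, 14), [20, 22), [27, 40), [43, 48).
Together these are the periods covered by exactly one.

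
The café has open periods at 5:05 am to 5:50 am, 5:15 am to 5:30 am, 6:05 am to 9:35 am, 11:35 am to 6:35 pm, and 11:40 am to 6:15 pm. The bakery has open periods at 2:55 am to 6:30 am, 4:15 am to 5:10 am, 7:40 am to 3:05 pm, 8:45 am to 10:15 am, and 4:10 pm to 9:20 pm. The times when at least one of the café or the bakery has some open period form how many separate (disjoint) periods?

First set merges to 5:05 am–5:50 am, 6:05 am–9:35 am, 11:35 am–6:35 pm.
Second set merges to 2:55 am–6:30 am, 7:40 am–3:05 pm, 4:10 pm–9:20 pm.
A ∪ B = 2:55 am–9:20 pm.
That is 1 disjoint piece.

1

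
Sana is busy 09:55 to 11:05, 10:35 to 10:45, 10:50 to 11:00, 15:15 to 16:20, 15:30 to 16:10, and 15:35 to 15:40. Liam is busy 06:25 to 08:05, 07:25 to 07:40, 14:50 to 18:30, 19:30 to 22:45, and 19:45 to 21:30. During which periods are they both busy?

A, merged: 09:55-11:05, 15:15-16:20.
B, merged: 06:25-08:05, 14:50-18:30, 19:30-22:45.
09:55-11:05 meets no B interval.
15:15-16:20 ∩ B → 15:15-16:20.

15:15-16:20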